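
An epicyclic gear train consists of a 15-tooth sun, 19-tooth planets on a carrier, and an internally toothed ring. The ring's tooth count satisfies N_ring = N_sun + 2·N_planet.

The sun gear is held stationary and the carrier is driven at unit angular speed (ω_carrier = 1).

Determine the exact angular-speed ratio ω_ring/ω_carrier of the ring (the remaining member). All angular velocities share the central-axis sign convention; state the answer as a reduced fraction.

N_ring = 15 + 2·19 = 53
15(ω_s−ω_c) = −53(ω_r−ω_c),  ω_s=0, ω_c=1
ω_r = 1 − (15/53)(0−1) = 68/53
ω_r/ω_c = 68/53

68/53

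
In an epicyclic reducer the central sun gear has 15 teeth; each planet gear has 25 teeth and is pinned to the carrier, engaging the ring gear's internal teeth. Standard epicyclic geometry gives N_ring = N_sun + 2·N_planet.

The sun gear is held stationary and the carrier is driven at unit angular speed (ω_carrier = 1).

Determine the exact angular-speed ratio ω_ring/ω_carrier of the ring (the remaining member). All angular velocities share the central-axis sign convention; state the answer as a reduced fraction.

16/13

N_ring = 15 + 2·25 = 65
15(ω_s−ω_c) = −65(ω_r−ω_c),  ω_s=0, ω_c=1
ω_r = 1 − (15/65)(0−1) = 16/13
ω_r/ω_c = 16/13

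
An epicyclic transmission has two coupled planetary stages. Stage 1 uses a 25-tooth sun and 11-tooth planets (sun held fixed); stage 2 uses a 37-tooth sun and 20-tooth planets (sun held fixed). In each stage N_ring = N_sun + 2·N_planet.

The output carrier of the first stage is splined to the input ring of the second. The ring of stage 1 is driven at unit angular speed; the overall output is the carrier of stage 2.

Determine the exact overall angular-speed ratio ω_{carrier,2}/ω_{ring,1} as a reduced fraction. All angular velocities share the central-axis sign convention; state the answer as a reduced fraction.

Stage 1: N_ring = 25 + 2·11 = 47
Stage 1: 25(ω_s−ω_c) = −47(ω_r−ω_c),  ω_s=0, ω_r=1
Stage 1: 25(0−ω_c) = −47(1−ω_c)  ⇒  72ω_c = 47  ⇒  ω_c = 47/72
  ⇒ ω_c¹/ω_r¹ = 47/72
Stage 2: N_ring = 37 + 2·20 = 77
Stage 2: 37(ω_s−ω_c) = −77(ω_r−ω_c),  ω_s=0, ω_r=1
Stage 2: 37(0−ω_c) = −77(1−ω_c)  ⇒  114ω_c = 77  ⇒  ω_c = 77/114
  ⇒ ω_c²/ω_r² = 77/114
Coupling ω_r² = ω_c¹ ⇒ overall = 47/72 × 77/114 = 3619/8208

3619/8208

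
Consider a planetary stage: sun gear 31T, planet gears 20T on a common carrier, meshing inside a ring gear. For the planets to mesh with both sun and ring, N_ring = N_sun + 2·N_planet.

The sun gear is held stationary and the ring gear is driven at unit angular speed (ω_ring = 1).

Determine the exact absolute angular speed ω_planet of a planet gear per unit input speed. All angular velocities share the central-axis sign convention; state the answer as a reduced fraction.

71/40

N_ring = 31 + 2·20 = 71
31(ω_s−ω_c) = −71(ω_r−ω_c),  ω_s=0, ω_r=1
31(0−ω_c) = −71(1−ω_c)  ⇒  102ω_c = 71  ⇒  ω_c = 71/102
sun–planet: 31·(0−71/102) = −20·(ω_p−ω_c)  ⇒  ω_p−ω_c = −(31/20)·(-71/102) = 2201/2040
ω_p = 71/102 + 2201/2040 = 71/40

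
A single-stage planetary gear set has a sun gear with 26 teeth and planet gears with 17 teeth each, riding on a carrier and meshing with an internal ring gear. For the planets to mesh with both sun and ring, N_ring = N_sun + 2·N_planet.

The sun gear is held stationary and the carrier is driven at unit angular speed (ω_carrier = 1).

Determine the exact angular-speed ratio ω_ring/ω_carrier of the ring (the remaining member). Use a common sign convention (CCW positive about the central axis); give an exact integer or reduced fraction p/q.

N_ring = 26 + 2·17 = 60
26(ω_s−ω_c) = −60(ω_r−ω_c),  ω_s=0, ω_c=1
ω_r = 1 − (26/60)(0−1) = 43/30
ω_r/ω_c = 43/30

43/30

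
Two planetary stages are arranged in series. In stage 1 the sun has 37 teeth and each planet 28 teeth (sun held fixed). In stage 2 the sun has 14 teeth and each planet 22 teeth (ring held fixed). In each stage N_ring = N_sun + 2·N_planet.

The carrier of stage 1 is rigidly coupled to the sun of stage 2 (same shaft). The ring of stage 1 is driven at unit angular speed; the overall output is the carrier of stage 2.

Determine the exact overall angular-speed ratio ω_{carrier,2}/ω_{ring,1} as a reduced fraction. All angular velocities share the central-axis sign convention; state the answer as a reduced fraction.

Stage 1: N_ring = 37 + 2·28 = 93
Stage 1: 37(ω_s−ω_c) = −93(ω_r−ω_c),  ω_s=0, ω_r=1
Stage 1: 37(0−ω_c) = −93(1−ω_c)  ⇒  130ω_c = 93  ⇒  ω_c = 93/130
  ⇒ ω_c¹/ω_r¹ = 93/130
Stage 2: N_ring = 14 + 2·22 = 58
Stage 2: 14(ω_s−ω_c) = −58(ω_r−ω_c),  ω_r=0, ω_s=1
Stage 2: 14(1−ω_c) = −58(0−ω_c)  ⇒  72ω_c = 14  ⇒  ω_c = 7/36
  ⇒ ω_c²/ω_s² = 7/36
Coupling ω_s² = ω_c¹ ⇒ overall = 93/130 × 7/36 = 217/1560

217/1560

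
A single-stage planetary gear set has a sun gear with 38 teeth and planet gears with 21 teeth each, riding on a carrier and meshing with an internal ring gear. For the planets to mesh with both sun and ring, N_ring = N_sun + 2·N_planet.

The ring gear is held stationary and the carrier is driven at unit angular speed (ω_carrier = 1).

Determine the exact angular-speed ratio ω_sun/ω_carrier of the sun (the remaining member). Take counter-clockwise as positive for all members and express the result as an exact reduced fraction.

59/19

N_ring = 38 + 2·21 = 80
38(ω_s−ω_c) = −80(ω_r−ω_c),  ω_r=0, ω_c=1
ω_s = 1 − (80/38)(0−1) = 59/19
ω_s/ω_c = 59/19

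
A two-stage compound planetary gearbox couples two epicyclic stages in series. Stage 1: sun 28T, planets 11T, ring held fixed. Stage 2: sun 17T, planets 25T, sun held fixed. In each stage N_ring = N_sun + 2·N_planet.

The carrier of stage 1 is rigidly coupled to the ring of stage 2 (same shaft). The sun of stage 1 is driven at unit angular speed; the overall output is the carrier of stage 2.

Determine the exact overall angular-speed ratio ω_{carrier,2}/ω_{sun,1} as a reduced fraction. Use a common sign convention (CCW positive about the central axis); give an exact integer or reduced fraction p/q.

67/234

Stage 1: N_ring = 28 + 2·11 = 50
Stage 1: 28(ω_s−ω_c) = −50(ω_r−ω_c),  ω_r=0, ω_s=1
Stage 1: 28(1−ω_c) = −50(0−ω_c)  ⇒  78ω_c = 28  ⇒  ω_c = 14/39
  ⇒ ω_c¹/ω_s¹ = 14/39
Stage 2: N_ring = 17 + 2·25 = 67
Stage 2: 17(ω_s−ω_c) = −67(ω_r−ω_c),  ω_s=0, ω_r=1
Stage 2: 17(0−ω_c) = −67(1−ω_c)  ⇒  84ω_c = 67  ⇒  ω_c = 67/84
  ⇒ ω_c²/ω_r² = 67/84
Coupling ω_r² = ω_c¹ ⇒ overall = 14/39 × 67/84 = 67/234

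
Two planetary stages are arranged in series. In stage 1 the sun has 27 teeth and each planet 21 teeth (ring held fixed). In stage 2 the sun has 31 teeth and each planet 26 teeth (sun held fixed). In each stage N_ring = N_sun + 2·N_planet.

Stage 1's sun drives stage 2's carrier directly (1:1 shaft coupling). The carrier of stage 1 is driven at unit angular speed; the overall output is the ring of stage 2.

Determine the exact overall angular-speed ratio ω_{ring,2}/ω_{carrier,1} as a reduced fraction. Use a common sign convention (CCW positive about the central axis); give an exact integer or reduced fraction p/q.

Stage 1: N_ring = 27 + 2·21 = 69
Stage 1: 27(ω_s−ω_c) = −69(ω_r−ω_c),  ω_r=0, ω_c=1
Stage 1: ω_s = 1 − (69/27)(0−1) = 32/9
  ⇒ ω_s¹/ω_c¹ = 32/9
Stage 2: N_ring = 31 + 2·26 = 83
Stage 2: 31(ω_s−ω_c) = −83(ω_r−ω_c),  ω_s=0, ω_c=1
Stage 2: ω_r = 1 − (31/83)(0−1) = 114/83
  ⇒ ω_r²/ω_c² = 114/83
Coupling ω_c² = ω_s¹ ⇒ overall = 32/9 × 114/83 = 1216/249

1216/249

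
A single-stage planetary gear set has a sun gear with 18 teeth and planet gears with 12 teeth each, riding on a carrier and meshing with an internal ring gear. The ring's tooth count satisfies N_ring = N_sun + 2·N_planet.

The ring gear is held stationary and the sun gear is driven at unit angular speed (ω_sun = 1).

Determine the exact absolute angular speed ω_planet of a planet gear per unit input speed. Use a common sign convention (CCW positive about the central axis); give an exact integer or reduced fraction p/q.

-3/4

N_ring = 18 + 2·12 = 42
18(ω_s−ω_c) = −42(ω_r−ω_c),  ω_r=0, ω_s=1
18(1−ω_c) = −42(0−ω_c)  ⇒  60ω_c = 18  ⇒  ω_c = 3/10
sun–planet: 18·(1−3/10) = −12·(ω_p−ω_c)  ⇒  ω_p−ω_c = −(18/12)·(7/10) = -21/20
ω_p = 3/10 − 21/20 = -3/4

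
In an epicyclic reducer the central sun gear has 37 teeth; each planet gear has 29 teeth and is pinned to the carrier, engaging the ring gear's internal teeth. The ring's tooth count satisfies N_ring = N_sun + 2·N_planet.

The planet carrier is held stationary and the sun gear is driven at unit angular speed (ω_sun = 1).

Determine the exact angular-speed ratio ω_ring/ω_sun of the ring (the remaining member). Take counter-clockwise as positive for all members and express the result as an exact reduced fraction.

N_ring = 37 + 2·29 = 95
37(ω_s−ω_c) = −95(ω_r−ω_c),  ω_c=0, ω_s=1
ω_r = 0 − (37/95)(1−0) = -37/95
ω_r/ω_s = -37/95

-37/95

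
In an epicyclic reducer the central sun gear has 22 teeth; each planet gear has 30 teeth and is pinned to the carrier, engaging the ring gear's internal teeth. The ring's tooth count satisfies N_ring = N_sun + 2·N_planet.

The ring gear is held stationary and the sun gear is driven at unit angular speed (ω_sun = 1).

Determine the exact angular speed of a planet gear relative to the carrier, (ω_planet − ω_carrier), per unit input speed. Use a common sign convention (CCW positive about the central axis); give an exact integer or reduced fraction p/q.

N_ring = 22 + 2·30 = 82
22(ω_s−ω_c) = −82(ω_r−ω_c),  ω_r=0, ω_s=1
22(1−ω_c) = −82(0−ω_c)  ⇒  104ω_c = 22  ⇒  ω_c = 11/52
sun–planet: 22·(1−11/52) = −30·(ω_p−ω_c)  ⇒  ω_p−ω_c = −(22/30)·(41/52) = -451/780

-451/780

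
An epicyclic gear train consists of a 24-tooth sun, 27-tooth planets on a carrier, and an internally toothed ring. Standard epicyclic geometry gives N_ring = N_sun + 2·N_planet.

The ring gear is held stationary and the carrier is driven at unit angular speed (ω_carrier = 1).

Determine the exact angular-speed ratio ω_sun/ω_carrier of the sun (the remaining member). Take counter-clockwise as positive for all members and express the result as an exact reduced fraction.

N_ring = 24 + 2·27 = 78
24(ω_s−ω_c) = −78(ω_r−ω_c),  ω_r=0, ω_c=1
ω_s = 1 − (78/24)(0−1) = 17/4
ω_s/ω_c = 17/4

17/4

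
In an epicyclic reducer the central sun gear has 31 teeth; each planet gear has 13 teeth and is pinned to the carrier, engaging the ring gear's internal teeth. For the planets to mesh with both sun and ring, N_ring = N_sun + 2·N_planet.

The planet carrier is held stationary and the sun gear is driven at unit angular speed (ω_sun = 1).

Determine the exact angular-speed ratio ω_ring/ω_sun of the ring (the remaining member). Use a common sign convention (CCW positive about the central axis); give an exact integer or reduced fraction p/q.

-31/57

N_ring = 31 + 2·13 = 57
31(ω_s−ω_c) = −57(ω_r−ω_c),  ω_c=0, ω_s=1
ω_r = 0 − (31/57)(1−0) = -31/57
ω_r/ω_s = -31/57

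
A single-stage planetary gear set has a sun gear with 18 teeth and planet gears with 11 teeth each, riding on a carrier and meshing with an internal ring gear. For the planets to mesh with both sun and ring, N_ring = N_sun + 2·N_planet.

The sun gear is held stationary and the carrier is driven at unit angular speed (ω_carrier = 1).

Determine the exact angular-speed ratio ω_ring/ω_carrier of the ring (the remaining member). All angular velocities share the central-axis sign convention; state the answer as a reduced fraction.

29/20

N_ring = 18 + 2·11 = 40
18(ω_s−ω_c) = −40(ω_r−ω_c),  ω_s=0, ω_c=1
ω_r = 1 − (18/40)(0−1) = 29/20
ω_r/ω_c = 29/20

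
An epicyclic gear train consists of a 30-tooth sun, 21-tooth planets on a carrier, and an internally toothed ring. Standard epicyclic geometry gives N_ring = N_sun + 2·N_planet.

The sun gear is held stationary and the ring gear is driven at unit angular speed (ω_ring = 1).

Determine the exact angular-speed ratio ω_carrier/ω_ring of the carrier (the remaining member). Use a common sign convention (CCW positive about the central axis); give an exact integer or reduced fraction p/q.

12/17

N_ring = 30 + 2·21 = 72
30(ω_s−ω_c) = −72(ω_r−ω_c),  ω_s=0, ω_r=1
30(0−ω_c) = −72(1−ω_c)  ⇒  102ω_c = 72  ⇒  ω_c = 12/17
ω_c/ω_r = 12/17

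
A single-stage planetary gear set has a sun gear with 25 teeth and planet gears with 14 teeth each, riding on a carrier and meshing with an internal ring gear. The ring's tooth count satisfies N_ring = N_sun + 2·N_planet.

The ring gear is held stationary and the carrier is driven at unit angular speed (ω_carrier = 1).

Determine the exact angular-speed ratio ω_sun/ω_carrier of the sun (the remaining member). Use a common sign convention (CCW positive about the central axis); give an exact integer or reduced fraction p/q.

78/25

N_ring = 25 + 2·14 = 53
25(ω_s−ω_c) = −53(ω_r−ω_c),  ω_r=0, ω_c=1
ω_s = 1 − (53/25)(0−1) = 78/25
ω_s/ω_c = 78/25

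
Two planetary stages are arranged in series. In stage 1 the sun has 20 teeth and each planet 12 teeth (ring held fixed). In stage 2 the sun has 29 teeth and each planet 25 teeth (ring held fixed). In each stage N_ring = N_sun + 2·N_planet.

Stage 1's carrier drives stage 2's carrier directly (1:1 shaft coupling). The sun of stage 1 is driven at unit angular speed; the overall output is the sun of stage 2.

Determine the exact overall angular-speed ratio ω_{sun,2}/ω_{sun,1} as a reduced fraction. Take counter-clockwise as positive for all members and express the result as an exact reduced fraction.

Stage 1: N_ring = 20 + 2·12 = 44
Stage 1: 20(ω_s−ω_c) = −44(ω_r−ω_c),  ω_r=0, ω_s=1
Stage 1: 20(1−ω_c) = −44(0−ω_c)  ⇒  64ω_c = 20  ⇒  ω_c = 5/16
  ⇒ ω_c¹/ω_s¹ = 5/16
Stage 2: N_ring = 29 + 2·25 = 79
Stage 2: 29(ω_s−ω_c) = −79(ω_r−ω_c),  ω_r=0, ω_c=1
Stage 2: ω_s = 1 − (79/29)(0−1) = 108/29
  ⇒ ω_s²/ω_c² = 108/29
Coupling ω_c² = ω_c¹ ⇒ overall = 5/16 × 108/29 = 135/116

135/116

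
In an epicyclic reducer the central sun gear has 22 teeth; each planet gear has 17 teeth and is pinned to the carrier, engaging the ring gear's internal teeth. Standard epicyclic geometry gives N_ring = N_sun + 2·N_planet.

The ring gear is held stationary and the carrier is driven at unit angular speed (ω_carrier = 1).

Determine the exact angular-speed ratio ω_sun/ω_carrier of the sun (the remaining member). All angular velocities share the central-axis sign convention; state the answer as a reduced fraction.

39/11

N_ring = 22 + 2·17 = 56
22(ω_s−ω_c) = −56(ω_r−ω_c),  ω_r=0, ω_c=1
ω_s = 1 − (56/22)(0−1) = 39/11
ω_s/ω_c = 39/11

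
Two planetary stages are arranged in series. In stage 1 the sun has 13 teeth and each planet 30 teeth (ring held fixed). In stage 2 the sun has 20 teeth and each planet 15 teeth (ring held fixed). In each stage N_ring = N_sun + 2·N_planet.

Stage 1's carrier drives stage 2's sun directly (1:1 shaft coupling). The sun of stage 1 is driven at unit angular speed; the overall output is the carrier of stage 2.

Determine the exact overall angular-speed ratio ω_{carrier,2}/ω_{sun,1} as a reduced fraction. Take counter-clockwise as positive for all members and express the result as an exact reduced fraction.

Stage 1: N_ring = 13 + 2·30 = 73
Stage 1: 13(ω_s−ω_c) = −73(ω_r−ω_c),  ω_r=0, ω_s=1
Stage 1: 13(1−ω_c) = −73(0−ω_c)  ⇒  86ω_c = 13  ⇒  ω_c = 13/86
  ⇒ ω_c¹/ω_s¹ = 13/86
Stage 2: N_ring = 20 + 2·15 = 50
Stage 2: 20(ω_s−ω_c) = −50(ω_r−ω_c),  ω_r=0, ω_s=1
Stage 2: 20(1−ω_c) = −50(0−ω_c)  ⇒  70ω_c = 20  ⇒  ω_c = 2/7
  ⇒ ω_c²/ω_s² = 2/7
Coupling ω_s² = ω_c¹ ⇒ overall = 13/86 × 2/7 = 13/301

13/301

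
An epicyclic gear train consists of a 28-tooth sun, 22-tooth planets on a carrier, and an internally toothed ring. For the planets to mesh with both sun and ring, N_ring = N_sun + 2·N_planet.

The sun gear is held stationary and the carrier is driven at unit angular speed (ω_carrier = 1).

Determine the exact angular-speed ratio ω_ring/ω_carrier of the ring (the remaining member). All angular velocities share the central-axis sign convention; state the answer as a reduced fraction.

N_ring = 28 + 2·22 = 72
28(ω_s−ω_c) = −72(ω_r−ω_c),  ω_s=0, ω_c=1
ω_r = 1 − (28/72)(0−1) = 25/18
ω_r/ω_c = 25/18

25/18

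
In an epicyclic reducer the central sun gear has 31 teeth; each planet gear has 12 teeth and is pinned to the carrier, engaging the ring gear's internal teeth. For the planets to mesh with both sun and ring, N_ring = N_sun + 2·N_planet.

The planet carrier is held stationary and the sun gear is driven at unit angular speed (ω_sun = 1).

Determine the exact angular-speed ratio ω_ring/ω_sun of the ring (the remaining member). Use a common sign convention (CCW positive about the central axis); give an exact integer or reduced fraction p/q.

N_ring = 31 + 2·12 = 55
31(ω_s−ω_c) = −55(ω_r−ω_c),  ω_c=0, ω_s=1
ω_r = 0 − (31/55)(1−0) = -31/55
ω_r/ω_s = -31/55

-31/55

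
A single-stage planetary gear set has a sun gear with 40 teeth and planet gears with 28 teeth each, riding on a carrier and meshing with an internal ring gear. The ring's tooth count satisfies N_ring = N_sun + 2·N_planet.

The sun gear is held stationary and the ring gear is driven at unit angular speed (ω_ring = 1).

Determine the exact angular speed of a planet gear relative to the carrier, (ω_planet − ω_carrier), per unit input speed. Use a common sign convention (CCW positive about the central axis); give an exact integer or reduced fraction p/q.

120/119

N_ring = 40 + 2·28 = 96
40(ω_s−ω_c) = −96(ω_r−ω_c),  ω_s=0, ω_r=1
40(0−ω_c) = −96(1−ω_c)  ⇒  136ω_c = 96  ⇒  ω_c = 12/17
sun–planet: 40·(0−12/17) = −28·(ω_p−ω_c)  ⇒  ω_p−ω_c = −(40/28)·(-12/17) = 120/119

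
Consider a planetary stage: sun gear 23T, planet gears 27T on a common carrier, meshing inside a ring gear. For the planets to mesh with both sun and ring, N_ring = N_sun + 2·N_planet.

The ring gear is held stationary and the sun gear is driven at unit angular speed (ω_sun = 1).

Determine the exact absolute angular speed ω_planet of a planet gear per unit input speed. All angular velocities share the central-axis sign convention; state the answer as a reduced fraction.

-23/54

N_ring = 23 + 2·27 = 77
23(ω_s−ω_c) = −77(ω_r−ω_c),  ω_r=0, ω_s=1
23(1−ω_c) = −77(0−ω_c)  ⇒  100ω_c = 23  ⇒  ω_c = 23/100
sun–planet: 23·(1−23/100) = −27·(ω_p−ω_c)  ⇒  ω_p−ω_c = −(23/27)·(77/100) = -1771/2700
ω_p = 23/100 − 1771/2700 = -23/54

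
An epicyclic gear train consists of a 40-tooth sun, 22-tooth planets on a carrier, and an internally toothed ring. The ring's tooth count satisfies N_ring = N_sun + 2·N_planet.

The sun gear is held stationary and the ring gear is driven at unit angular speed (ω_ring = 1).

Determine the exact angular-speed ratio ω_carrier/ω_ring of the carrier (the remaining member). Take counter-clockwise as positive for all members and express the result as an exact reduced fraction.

21/31

N_ring = 40 + 2·22 = 84
40(ω_s−ω_c) = −84(ω_r−ω_c),  ω_s=0, ω_r=1
40(0−ω_c) = −84(1−ω_c)  ⇒  124ω_c = 84  ⇒  ω_c = 21/31
ω_c/ω_r = 21/31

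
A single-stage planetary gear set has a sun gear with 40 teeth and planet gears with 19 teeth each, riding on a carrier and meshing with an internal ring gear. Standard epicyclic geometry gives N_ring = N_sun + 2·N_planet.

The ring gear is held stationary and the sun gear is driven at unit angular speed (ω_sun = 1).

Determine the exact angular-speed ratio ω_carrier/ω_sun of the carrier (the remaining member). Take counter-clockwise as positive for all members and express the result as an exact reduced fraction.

N_ring = 40 + 2·19 = 78
40(ω_s−ω_c) = −78(ω_r−ω_c),  ω_r=0, ω_s=1
40(1−ω_c) = −78(0−ω_c)  ⇒  118ω_c = 40  ⇒  ω_c = 20/59
ω_c/ω_s = 20/59

20/59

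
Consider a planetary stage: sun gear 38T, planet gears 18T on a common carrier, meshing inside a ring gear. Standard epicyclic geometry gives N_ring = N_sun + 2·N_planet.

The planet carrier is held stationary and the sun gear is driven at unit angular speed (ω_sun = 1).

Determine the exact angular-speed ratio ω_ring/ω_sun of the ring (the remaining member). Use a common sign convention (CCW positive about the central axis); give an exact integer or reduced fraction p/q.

N_ring = 38 + 2·18 = 74
38(ω_s−ω_c) = −74(ω_r−ω_c),  ω_c=0, ω_s=1
ω_r = 0 − (38/74)(1−0) = -19/37
ω_r/ω_s = -19/37

-19/37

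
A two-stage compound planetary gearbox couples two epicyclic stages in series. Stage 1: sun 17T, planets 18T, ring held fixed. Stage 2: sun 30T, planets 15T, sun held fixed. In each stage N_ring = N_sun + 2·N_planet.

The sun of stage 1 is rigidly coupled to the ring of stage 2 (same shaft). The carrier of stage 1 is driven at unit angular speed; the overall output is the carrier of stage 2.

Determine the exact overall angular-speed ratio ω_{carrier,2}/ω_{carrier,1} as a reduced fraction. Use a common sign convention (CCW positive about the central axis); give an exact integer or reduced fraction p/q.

140/51

Stage 1: N_ring = 17 + 2·18 = 53
Stage 1: 17(ω_s−ω_c) = −53(ω_r−ω_c),  ω_r=0, ω_c=1
Stage 1: ω_s = 1 − (53/17)(0−1) = 70/17
  ⇒ ω_s¹/ω_c¹ = 70/17
Stage 2: N_ring = 30 + 2·15 = 60
Stage 2: 30(ω_s−ω_c) = −60(ω_r−ω_c),  ω_s=0, ω_r=1
Stage 2: 30(0−ω_c) = −60(1−ω_c)  ⇒  90ω_c = 60  ⇒  ω_c = 2/3
  ⇒ ω_c²/ω_r² = 2/3
Coupling ω_r² = ω_s¹ ⇒ overall = 70/17 × 2/3 = 140/51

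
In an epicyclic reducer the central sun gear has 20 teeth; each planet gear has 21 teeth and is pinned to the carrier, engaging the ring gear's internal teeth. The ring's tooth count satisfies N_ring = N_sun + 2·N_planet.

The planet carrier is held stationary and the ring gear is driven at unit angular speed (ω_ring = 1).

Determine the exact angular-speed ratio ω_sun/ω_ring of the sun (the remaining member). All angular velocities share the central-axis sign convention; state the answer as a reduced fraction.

N_ring = 20 + 2·21 = 62
20(ω_s−ω_c) = −62(ω_r−ω_c),  ω_c=0, ω_r=1
ω_s = 0 − (62/20)(1−0) = -31/10
ω_s/ω_r = -31/10

-31/10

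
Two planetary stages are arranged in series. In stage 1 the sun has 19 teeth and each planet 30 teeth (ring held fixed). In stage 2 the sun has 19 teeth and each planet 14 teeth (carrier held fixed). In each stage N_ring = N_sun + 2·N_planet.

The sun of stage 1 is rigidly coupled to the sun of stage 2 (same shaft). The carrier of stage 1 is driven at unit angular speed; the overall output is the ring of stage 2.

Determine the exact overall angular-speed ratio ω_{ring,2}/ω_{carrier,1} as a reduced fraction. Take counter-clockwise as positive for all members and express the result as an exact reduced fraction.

Stage 1: N_ring = 19 + 2·30 = 79
Stage 1: 19(ω_s−ω_c) = −79(ω_r−ω_c),  ω_r=0, ω_c=1
Stage 1: ω_s = 1 − (79/19)(0−1) = 98/19
  ⇒ ω_s¹/ω_c¹ = 98/19
Stage 2: N_ring = 19 + 2·14 = 47
Stage 2: 19(ω_s−ω_c) = −47(ω_r−ω_c),  ω_c=0, ω_s=1
Stage 2: ω_r = 0 − (19/47)(1−0) = -19/47
  ⇒ ω_r²/ω_s² = -19/47
Coupling ω_s² = ω_s¹ ⇒ overall = 98/19 × -19/47 = -98/47

-98/47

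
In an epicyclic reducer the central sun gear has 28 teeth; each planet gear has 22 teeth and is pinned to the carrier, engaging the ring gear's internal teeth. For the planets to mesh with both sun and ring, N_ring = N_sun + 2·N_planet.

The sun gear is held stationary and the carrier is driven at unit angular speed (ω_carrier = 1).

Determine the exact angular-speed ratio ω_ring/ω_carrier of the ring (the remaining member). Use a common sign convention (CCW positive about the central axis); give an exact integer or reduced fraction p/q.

N_ring = 28 + 2·22 = 72
28(ω_s−ω_c) = −72(ω_r−ω_c),  ω_s=0, ω_c=1
ω_r = 1 − (28/72)(0−1) = 25/18
ω_r/ω_c = 25/18

25/18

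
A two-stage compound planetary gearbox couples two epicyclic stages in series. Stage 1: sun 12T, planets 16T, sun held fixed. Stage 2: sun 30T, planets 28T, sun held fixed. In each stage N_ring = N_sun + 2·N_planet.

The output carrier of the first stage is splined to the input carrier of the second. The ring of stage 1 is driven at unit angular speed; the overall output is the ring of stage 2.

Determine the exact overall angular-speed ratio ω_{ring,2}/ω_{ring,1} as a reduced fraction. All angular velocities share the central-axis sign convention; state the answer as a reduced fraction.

Stage 1: N_ring = 12 + 2·16 = 44
Stage 1: 12(ω_s−ω_c) = −44(ω_r−ω_c),  ω_s=0, ω_r=1
Stage 1: 12(0−ω_c) = −44(1−ω_c)  ⇒  56ω_c = 44  ⇒  ω_c = 11/14
  ⇒ ω_c¹/ω_r¹ = 11/14
Stage 2: N_ring = 30 + 2·28 = 86
Stage 2: 30(ω_s−ω_c) = −86(ω_r−ω_c),  ω_s=0, ω_c=1
Stage 2: ω_r = 1 − (30/86)(0−1) = 58/43
  ⇒ ω_r²/ω_c² = 58/43
Coupling ω_c² = ω_c¹ ⇒ overall = 11/14 × 58/43 = 319/301

319/301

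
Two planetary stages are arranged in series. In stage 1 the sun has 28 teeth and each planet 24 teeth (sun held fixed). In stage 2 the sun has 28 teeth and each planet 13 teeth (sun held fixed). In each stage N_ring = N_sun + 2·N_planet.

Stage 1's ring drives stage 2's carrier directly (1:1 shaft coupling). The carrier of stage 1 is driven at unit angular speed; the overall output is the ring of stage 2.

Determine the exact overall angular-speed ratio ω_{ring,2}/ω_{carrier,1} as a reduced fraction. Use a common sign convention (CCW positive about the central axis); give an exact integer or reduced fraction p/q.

1066/513

Stage 1: N_ring = 28 + 2·24 = 76
Stage 1: 28(ω_s−ω_c) = −76(ω_r−ω_c),  ω_s=0, ω_c=1
Stage 1: ω_r = 1 − (28/76)(0−1) = 26/19
  ⇒ ω_r¹/ω_c¹ = 26/19
Stage 2: N_ring = 28 + 2·13 = 54
Stage 2: 28(ω_s−ω_c) = −54(ω_r−ω_c),  ω_s=0, ω_c=1
Stage 2: ω_r = 1 − (28/54)(0−1) = 41/27
  ⇒ ω_r²/ω_c² = 41/27
Coupling ω_c² = ω_r¹ ⇒ overall = 26/19 × 41/27 = 1066/513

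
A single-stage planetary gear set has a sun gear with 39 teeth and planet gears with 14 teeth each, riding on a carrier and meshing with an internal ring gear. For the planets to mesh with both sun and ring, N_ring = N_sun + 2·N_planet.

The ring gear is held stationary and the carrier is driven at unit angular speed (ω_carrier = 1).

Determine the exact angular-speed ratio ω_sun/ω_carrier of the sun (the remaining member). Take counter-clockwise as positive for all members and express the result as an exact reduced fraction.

N_ring = 39 + 2·14 = 67
39(ω_s−ω_c) = −67(ω_r−ω_c),  ω_r=0, ω_c=1
ω_s = 1 − (67/39)(0−1) = 106/39
ω_s/ω_c = 106/39

106/39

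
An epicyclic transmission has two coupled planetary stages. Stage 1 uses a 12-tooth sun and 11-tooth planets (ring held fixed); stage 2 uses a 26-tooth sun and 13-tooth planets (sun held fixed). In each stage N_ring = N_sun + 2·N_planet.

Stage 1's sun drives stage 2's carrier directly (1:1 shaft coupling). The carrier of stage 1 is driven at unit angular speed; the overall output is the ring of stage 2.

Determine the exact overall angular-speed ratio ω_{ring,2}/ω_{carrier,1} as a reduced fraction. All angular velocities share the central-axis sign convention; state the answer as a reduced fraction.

23/4

Stage 1: N_ring = 12 + 2·11 = 34
Stage 1: 12(ω_s−ω_c) = −34(ω_r−ω_c),  ω_r=0, ω_c=1
Stage 1: ω_s = 1 − (34/12)(0−1) = 23/6
  ⇒ ω_s¹/ω_c¹ = 23/6
Stage 2: N_ring = 26 + 2·13 = 52
Stage 2: 26(ω_s−ω_c) = −52(ω_r−ω_c),  ω_s=0, ω_c=1
Stage 2: ω_r = 1 − (26/52)(0−1) = 3/2
  ⇒ ω_r²/ω_c² = 3/2
Coupling ω_c² = ω_s¹ ⇒ overall = 23/6 × 3/2 = 23/4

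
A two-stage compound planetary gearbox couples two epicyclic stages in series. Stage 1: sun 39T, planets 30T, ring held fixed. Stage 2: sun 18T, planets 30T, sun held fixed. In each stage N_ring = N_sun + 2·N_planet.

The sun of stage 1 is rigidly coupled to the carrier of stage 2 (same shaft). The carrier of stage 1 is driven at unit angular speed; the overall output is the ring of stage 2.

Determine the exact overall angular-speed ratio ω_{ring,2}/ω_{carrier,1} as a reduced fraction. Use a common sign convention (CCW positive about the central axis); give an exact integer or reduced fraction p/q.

736/169

Stage 1: N_ring = 39 + 2·30 = 99
Stage 1: 39(ω_s−ω_c) = −99(ω_r−ω_c),  ω_r=0, ω_c=1
Stage 1: ω_s = 1 − (99/39)(0−1) = 46/13
  ⇒ ω_s¹/ω_c¹ = 46/13
Stage 2: N_ring = 18 + 2·30 = 78
Stage 2: 18(ω_s−ω_c) = −78(ω_r−ω_c),  ω_s=0, ω_c=1
Stage 2: ω_r = 1 − (18/78)(0−1) = 16/13
  ⇒ ω_r²/ω_c² = 16/13
Coupling ω_c² = ω_s¹ ⇒ overall = 46/13 × 16/13 = 736/169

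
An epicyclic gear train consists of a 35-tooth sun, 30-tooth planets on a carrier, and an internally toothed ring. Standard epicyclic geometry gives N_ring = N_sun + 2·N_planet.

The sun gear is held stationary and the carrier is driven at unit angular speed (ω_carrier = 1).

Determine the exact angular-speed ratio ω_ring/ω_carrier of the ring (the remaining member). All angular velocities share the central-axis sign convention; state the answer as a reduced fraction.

N_ring = 35 + 2·30 = 95
35(ω_s−ω_c) = −95(ω_r−ω_c),  ω_s=0, ω_c=1
ω_r = 1 − (35/95)(0−1) = 26/19
ω_r/ω_c = 26/19

26/19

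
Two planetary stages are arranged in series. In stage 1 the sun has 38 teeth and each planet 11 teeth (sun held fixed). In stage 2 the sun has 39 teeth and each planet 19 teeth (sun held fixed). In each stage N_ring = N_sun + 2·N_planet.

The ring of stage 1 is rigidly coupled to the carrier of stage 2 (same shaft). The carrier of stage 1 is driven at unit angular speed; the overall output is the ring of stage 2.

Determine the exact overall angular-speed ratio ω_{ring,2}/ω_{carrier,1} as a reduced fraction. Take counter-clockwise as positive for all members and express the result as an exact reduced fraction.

Stage 1: N_ring = 38 + 2·11 = 60
Stage 1: 38(ω_s−ω_c) = −60(ω_r−ω_c),  ω_s=0, ω_c=1
Stage 1: ω_r = 1 − (38/60)(0−1) = 49/30
  ⇒ ω_r¹/ω_c¹ = 49/30
Stage 2: N_ring = 39 + 2·19 = 77
Stage 2: 39(ω_s−ω_c) = −77(ω_r−ω_c),  ω_s=0, ω_c=1
Stage 2: ω_r = 1 − (39/77)(0−1) = 116/77
  ⇒ ω_r²/ω_c² = 116/77
Coupling ω_c² = ω_r¹ ⇒ overall = 49/30 × 116/77 = 406/165

406/165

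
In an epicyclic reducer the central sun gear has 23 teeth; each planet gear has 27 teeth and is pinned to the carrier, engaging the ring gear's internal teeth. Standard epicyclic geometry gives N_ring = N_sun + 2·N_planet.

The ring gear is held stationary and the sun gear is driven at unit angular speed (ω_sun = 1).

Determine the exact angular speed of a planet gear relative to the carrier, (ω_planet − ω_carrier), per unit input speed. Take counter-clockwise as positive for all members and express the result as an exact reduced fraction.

N_ring = 23 + 2·27 = 77
23(ω_s−ω_c) = −77(ω_r−ω_c),  ω_r=0, ω_s=1
23(1−ω_c) = −77(0−ω_c)  ⇒  100ω_c = 23  ⇒  ω_c = 23/100
sun–planet: 23·(1−23/100) = −27·(ω_p−ω_c)  ⇒  ω_p−ω_c = −(23/27)·(77/100) = -1771/2700

-1771/2700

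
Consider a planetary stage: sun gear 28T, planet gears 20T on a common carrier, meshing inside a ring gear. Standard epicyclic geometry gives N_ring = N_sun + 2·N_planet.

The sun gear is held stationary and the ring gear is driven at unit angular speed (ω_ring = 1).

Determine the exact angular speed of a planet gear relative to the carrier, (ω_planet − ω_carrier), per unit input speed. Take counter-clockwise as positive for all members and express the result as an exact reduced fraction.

119/120

N_ring = 28 + 2·20 = 68
28(ω_s−ω_c) = −68(ω_r−ω_c),  ω_s=0, ω_r=1
28(0−ω_c) = −68(1−ω_c)  ⇒  96ω_c = 68  ⇒  ω_c = 17/24
sun–planet: 28·(0−17/24) = −20·(ω_p−ω_c)  ⇒  ω_p−ω_c = −(28/20)·(-17/24) = 119/120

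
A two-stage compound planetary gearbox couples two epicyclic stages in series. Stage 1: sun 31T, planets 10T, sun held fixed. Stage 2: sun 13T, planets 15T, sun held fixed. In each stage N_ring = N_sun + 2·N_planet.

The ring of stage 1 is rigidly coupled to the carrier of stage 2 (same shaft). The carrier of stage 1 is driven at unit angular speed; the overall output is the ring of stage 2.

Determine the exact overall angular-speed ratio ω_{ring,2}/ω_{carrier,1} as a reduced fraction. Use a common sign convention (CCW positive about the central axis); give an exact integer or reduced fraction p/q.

Stage 1: N_ring = 31 + 2·10 = 51
Stage 1: 31(ω_s−ω_c) = −51(ω_r−ω_c),  ω_s=0, ω_c=1
Stage 1: ω_r = 1 − (31/51)(0−1) = 82/51
  ⇒ ω_r¹/ω_c¹ = 82/51
Stage 2: N_ring = 13 + 2·15 = 43
Stage 2: 13(ω_s−ω_c) = −43(ω_r−ω_c),  ω_s=0, ω_c=1
Stage 2: ω_r = 1 − (13/43)(0−1) = 56/43
  ⇒ ω_r²/ω_c² = 56/43
Coupling ω_c² = ω_r¹ ⇒ overall = 82/51 × 56/43 = 4592/2193

4592/2193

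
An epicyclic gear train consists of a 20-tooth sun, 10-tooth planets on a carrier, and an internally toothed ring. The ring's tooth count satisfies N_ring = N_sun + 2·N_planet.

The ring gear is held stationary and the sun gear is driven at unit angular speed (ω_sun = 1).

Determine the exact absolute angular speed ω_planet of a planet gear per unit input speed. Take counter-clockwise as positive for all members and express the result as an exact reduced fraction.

-1

N_ring = 20 + 2·10 = 40
20(ω_s−ω_c) = −40(ω_r−ω_c),  ω_r=0, ω_s=1
20(1−ω_c) = −40(0−ω_c)  ⇒  60ω_c = 20  ⇒  ω_c = 1/3
sun–planet: 20·(1−1/3) = −10·(ω_p−ω_c)  ⇒  ω_p−ω_c = −(20/10)·(2/3) = -4/3
ω_p = 1/3 − 4/3 = -1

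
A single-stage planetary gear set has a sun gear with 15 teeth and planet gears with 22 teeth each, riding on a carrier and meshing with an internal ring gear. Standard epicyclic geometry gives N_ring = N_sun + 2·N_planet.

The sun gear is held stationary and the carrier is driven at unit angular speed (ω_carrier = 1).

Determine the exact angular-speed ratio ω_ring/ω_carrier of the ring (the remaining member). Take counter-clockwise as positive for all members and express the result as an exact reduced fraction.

74/59

N_ring = 15 + 2·22 = 59
15(ω_s−ω_c) = −59(ω_r−ω_c),  ω_s=0, ω_c=1
ω_r = 1 − (15/59)(0−1) = 74/59
ω_r/ω_c = 74/59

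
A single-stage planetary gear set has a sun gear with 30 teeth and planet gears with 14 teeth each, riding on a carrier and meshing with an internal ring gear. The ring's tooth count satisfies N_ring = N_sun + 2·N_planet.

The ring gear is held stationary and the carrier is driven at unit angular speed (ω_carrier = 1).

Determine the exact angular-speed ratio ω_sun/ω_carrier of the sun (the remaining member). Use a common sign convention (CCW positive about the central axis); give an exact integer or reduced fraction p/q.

44/15

N_ring = 30 + 2·14 = 58
30(ω_s−ω_c) = −58(ω_r−ω_c),  ω_r=0, ω_c=1
ω_s = 1 − (58/30)(0−1) = 44/15
ω_s/ω_c = 44/15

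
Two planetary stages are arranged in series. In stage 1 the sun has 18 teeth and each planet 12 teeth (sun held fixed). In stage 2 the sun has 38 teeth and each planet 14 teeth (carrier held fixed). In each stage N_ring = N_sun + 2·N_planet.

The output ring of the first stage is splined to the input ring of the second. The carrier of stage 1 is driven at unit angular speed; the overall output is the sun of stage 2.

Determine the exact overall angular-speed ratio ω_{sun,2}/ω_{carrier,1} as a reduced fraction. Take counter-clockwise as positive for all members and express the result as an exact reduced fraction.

-330/133

Stage 1: N_ring = 18 + 2·12 = 42
Stage 1: 18(ω_s−ω_c) = −42(ω_r−ω_c),  ω_s=0, ω_c=1
Stage 1: ω_r = 1 − (18/42)(0−1) = 10/7
  ⇒ ω_r¹/ω_c¹ = 10/7
Stage 2: N_ring = 38 + 2·14 = 66
Stage 2: 38(ω_s−ω_c) = −66(ω_r−ω_c),  ω_c=0, ω_r=1
Stage 2: ω_s = 0 − (66/38)(1−0) = -33/19
  ⇒ ω_s²/ω_r² = -33/19
Coupling ω_r² = ω_r¹ ⇒ overall = 10/7 × -33/19 = -330/133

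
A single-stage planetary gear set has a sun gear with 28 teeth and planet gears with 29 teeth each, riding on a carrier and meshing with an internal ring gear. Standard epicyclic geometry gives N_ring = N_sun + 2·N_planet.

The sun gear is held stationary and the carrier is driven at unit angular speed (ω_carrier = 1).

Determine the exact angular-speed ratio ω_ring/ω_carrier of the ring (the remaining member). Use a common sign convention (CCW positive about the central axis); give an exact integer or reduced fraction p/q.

N_ring = 28 + 2·29 = 86
28(ω_s−ω_c) = −86(ω_r−ω_c),  ω_s=0, ω_c=1
ω_r = 1 − (28/86)(0−1) = 57/43
ω_r/ω_c = 57/43

57/43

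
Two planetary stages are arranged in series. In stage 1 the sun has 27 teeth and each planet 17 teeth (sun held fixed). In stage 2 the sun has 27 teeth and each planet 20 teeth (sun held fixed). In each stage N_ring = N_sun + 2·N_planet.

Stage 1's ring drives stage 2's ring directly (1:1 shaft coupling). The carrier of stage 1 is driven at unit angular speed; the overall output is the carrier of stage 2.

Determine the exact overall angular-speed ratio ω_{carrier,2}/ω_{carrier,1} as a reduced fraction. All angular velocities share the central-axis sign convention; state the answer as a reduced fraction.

Stage 1: N_ring = 27 + 2·17 = 61
Stage 1: 27(ω_s−ω_c) = −61(ω_r−ω_c),  ω_s=0, ω_c=1
Stage 1: ω_r = 1 − (27/61)(0−1) = 88/61
  ⇒ ω_r¹/ω_c¹ = 88/61
Stage 2: N_ring = 27 + 2·20 = 67
Stage 2: 27(ω_s−ω_c) = −67(ω_r−ω_c),  ω_s=0, ω_r=1
Stage 2: 27(0−ω_c) = −67(1−ω_c)  ⇒  94ω_c = 67  ⇒  ω_c = 67/94
  ⇒ ω_c²/ω_r² = 67/94
Coupling ω_r² = ω_r¹ ⇒ overall = 88/61 × 67/94 = 2948/2867

2948/2867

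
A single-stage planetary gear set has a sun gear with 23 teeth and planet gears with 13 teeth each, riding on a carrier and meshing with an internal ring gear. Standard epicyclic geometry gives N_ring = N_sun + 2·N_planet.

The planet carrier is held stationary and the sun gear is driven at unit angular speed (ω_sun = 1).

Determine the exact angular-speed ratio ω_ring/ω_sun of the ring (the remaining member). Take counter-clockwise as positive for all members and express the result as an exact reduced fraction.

N_ring = 23 + 2·13 = 49
23(ω_s−ω_c) = −49(ω_r−ω_c),  ω_c=0, ω_s=1
ω_r = 0 − (23/49)(1−0) = -23/49
ω_r/ω_s = -23/49

-23/49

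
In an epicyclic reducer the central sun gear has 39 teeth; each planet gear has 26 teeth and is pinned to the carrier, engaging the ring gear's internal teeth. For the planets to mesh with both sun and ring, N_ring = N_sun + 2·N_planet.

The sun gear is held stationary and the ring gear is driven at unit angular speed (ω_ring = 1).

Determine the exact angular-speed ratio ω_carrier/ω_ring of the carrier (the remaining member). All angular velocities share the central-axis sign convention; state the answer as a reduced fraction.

N_ring = 39 + 2·26 = 91
39(ω_s−ω_c) = −91(ω_r−ω_c),  ω_s=0, ω_r=1
39(0−ω_c) = −91(1−ω_c)  ⇒  130ω_c = 91  ⇒  ω_c = 7/10
ω_c/ω_r = 7/10

7/10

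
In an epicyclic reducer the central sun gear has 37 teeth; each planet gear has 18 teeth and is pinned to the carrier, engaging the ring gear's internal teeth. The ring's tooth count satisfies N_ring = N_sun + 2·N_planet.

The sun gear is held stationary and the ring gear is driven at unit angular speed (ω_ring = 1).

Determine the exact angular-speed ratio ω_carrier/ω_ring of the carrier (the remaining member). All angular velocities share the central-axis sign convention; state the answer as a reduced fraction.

N_ring = 37 + 2·18 = 73
37(ω_s−ω_c) = −73(ω_r−ω_c),  ω_s=0, ω_r=1
37(0−ω_c) = −73(1−ω_c)  ⇒  110ω_c = 73  ⇒  ω_c = 73/110
ω_c/ω_r = 73/110

73/110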